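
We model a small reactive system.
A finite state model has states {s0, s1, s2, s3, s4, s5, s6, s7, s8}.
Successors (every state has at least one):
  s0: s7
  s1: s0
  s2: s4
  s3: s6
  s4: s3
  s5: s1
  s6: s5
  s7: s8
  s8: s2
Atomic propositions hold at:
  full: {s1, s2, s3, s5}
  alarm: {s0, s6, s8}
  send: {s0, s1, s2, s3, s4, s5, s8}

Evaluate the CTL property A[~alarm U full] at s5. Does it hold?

Sat(~alarm) = {s1, s2, s3, s4, s5, s7}
A[~alarm U full]: least fixpoint, start Z0 = Sat(full) = {s1, s2, s3, s5}, add states in Sat(~alarm) with every successor in Z. Z1 = {s1, s2, s3, s4, s5}; fixed.
Sat(A[~alarm U full]) = {s1, s2, s3, s4, s5}
s5 ∈ Sat(A[~alarm U full]) = {s1, s2, s3, s4, s5}, so the formula holds at s5.

Yes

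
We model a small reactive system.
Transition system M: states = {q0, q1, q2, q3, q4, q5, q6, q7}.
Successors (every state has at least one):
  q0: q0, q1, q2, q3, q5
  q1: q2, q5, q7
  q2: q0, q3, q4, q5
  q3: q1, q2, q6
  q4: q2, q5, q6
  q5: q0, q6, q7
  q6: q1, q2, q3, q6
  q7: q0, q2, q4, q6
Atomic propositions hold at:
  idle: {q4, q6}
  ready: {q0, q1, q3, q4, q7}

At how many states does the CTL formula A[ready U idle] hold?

2

A[ready U idle]: least fixpoint, start Z0 = Sat(idle) = {q4, q6}, add states in Sat(ready) with every successor in Z. Already a fixed point.
Sat(A[ready U idle]) = {q4, q6}
|Sat(A[ready U idle])| = |{q4, q6}| = 2.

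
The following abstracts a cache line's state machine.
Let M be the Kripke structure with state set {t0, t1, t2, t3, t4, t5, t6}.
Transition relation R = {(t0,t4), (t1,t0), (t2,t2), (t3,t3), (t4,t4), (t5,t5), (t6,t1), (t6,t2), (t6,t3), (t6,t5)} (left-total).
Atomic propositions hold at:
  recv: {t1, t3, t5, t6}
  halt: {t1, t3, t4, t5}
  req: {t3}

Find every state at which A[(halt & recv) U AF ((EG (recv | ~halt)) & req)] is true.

{t3}

Sat(halt & recv) = {t1, t3, t5}
Sat(~halt) = {t0, t2, t6}
Sat(recv | ~halt) = {t0, t1, t2, t3, t5, t6}
EG (recv | ~halt): greatest fixpoint, start Z0 = {t0, t1, t2, t3, t5, t6}, keep only states in Sat with some successor in Z. Z1 = {t1, t2, t3, t5, t6}; Z2 = {t2, t3, t5, t6}; fixed.
Sat(EG (recv | ~halt)) = {t2, t3, t5, t6}
Sat((EG (recv | ~halt)) & req) = {t3}
AF ((EG (recv | ~halt)) & req): least fixpoint, start Z0 = {t3}, add states with every successor in Z. Already a fixed point.
Sat(AF ((EG (recv | ~halt)) & req)) = {t3}
A[(halt & recv) U AF ((EG (recv | ~halt)) & req)]: least fixpoint, start Z0 = Sat(AF ((EG (recv | ~halt)) & req)) = {t3}, add states in Sat(halt & recv) with every successor in Z. Already a fixed point.
Sat(A[(halt & recv) U AF ((EG (recv | ~halt)) & req)]) = {t3}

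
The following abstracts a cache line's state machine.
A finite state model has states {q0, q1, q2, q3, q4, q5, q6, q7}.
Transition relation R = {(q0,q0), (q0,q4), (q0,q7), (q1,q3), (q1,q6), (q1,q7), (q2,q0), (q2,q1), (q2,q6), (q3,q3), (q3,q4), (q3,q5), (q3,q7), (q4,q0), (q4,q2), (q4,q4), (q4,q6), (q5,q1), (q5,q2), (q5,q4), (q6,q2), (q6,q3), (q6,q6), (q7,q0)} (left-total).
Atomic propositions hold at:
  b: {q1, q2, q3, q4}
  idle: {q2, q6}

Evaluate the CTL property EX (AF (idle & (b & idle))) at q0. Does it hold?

No

Sat(b & idle) = {q2}
Sat(idle & (b & idle)) = {q2}
AF (idle & (b & idle)): least fixpoint, start Z0 = {q2}, add states with every successor in Z. Already a fixed point.
Sat(AF (idle & (b & idle))) = {q2}
Sat(EX (AF (idle & (b & idle)))) = {s : some successor in {q2}} = {q4, q5, q6}
q0 ∉ Sat(EX (AF (idle & (b & idle)))) = {q4, q5, q6}, so the formula does not hold at q0.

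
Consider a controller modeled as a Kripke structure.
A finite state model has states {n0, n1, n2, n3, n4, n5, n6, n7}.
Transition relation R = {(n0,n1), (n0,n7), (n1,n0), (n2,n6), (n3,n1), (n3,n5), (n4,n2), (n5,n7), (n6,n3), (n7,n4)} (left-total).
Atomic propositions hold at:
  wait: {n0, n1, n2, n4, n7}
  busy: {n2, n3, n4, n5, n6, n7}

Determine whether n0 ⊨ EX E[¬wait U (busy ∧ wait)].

Yes

Sat(¬wait) = {n3, n5, n6}
Sat(busy ∧ wait) = {n2, n4, n7}
E[¬wait U (busy ∧ wait)]: least fixpoint, start Z0 = Sat((busy ∧ wait)) = {n2, n4, n7}, add states in Sat(¬wait) with some successor in Z. Z1 = {n2, n4, n5, n7}; Z2 = {n2, n3, n4, n5, n7}; Z3 = {n2, n3, n4, n5, n6, n7}; fixed.
Sat(E[¬wait U (busy ∧ wait)]) = {n2, n3, n4, n5, n6, n7}
Sat(EX E[¬wait U (busy ∧ wait)]) = {s : some successor in {n2, n3, n4, n5, n6, n7}} = {n0, n2, n3, n4, n5, n6, n7}
n0 ∈ Sat(EX E[¬wait U (busy ∧ wait)]) = {n0, n2, n3, n4, n5, n6, n7}, so the formula holds at n0.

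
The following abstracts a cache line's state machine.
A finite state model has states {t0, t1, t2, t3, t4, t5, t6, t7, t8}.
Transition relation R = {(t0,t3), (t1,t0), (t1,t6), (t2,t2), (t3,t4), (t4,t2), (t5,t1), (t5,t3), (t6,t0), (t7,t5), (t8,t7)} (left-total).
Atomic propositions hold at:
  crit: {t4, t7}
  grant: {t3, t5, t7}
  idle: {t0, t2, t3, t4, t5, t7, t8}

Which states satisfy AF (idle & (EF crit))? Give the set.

{t0, t1, t3, t4, t5, t6, t7, t8}

EF crit: least fixpoint, start Z0 = {t4, t7}, add states with some successor in Z. Z1 = {t3, t4, t7, t8}; Z2 = {t0, t3, t4, t5, t7, t8}; Z3 = {t0, t1, t3, t4, t5, t6, t7, t8}; fixed.
Sat(EF crit) = {t0, t1, t3, t4, t5, t6, t7, t8}
Sat(idle & (EF crit)) = {t0, t3, t4, t5, t7, t8}
AF (idle & (EF crit)): least fixpoint, start Z0 = {t0, t3, t4, t5, t7, t8}, add states with every successor in Z. Z1 = {t0, t3, t4, t5, t6, t7, t8}; Z2 = {t0, t1, t3, t4, t5, t6, t7, t8}; fixed.
Sat(AF (idle & (EF crit))) = {t0, t1, t3, t4, t5, t6, t7, t8}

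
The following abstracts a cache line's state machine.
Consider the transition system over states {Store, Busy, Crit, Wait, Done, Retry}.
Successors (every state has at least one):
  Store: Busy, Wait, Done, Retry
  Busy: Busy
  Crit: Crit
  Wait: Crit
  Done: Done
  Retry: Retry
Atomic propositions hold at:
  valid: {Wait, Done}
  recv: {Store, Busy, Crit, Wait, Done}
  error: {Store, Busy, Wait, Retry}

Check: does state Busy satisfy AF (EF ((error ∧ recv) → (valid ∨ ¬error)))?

No

Sat(error ∧ recv) = {Store, Busy, Wait}
Sat(¬error) = {Crit, Done}
Sat(valid ∨ ¬error) = {Crit, Wait, Done}
Sat((error ∧ recv) → (valid ∨ ¬error)) = {Crit, Wait, Done, Retry}
EF ((error ∧ recv) → (valid ∨ ¬error)): least fixpoint, start Z0 = {Crit, Wait, Done, Retry}, add states with some successor in Z. Z1 = {Store, Crit, Wait, Done, Retry}; fixed.
Sat(EF ((error ∧ recv) → (valid ∨ ¬error))) = {Store, Crit, Wait, Done, Retry}
AF (EF ((error ∧ recv) → (valid ∨ ¬error))): least fixpoint, start Z0 = {Store, Crit, Wait, Done, Retry}, add states with every successor in Z. Already a fixed point.
Sat(AF (EF ((error ∧ recv) → (valid ∨ ¬error)))) = {Store, Crit, Wait, Done, Retry}
Busy ∉ Sat(AF (EF ((error ∧ recv) → (valid ∨ ¬error)))) = {Store, Crit, Wait, Done, Retry}, so the formula does not hold at Busy.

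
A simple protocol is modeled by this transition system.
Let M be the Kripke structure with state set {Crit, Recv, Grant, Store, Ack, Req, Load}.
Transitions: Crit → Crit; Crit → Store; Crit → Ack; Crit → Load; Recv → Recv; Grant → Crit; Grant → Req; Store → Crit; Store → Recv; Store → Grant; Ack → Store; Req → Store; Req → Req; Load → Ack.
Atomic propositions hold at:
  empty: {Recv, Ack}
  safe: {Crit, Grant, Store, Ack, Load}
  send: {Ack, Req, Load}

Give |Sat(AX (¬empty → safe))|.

5

Sat(¬empty) = {Crit, Grant, Store, Req, Load}
Sat(¬empty → safe) = {Crit, Recv, Grant, Store, Ack, Load}
Sat(AX (¬empty → safe)) = {s : every successor in {Crit, Recv, Grant, Store, Ack, Load}} = {Crit, Recv, Store, Ack, Load}
|Sat(AX (¬empty → safe))| = |{Crit, Recv, Store, Ack, Load}| = 5.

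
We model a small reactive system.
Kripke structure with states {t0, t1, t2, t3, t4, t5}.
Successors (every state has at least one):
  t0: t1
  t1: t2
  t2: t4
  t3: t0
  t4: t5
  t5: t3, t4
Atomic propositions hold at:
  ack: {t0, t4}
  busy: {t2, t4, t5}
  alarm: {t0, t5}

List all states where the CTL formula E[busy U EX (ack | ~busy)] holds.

{t0, t2, t3, t4, t5}

Sat(~busy) = {t0, t1, t3}
Sat(ack | ~busy) = {t0, t1, t3, t4}
Sat(EX (ack | ~busy)) = {s : some successor in {t0, t1, t3, t4}} = {t0, t2, t3, t5}
E[busy U EX (ack | ~busy)]: least fixpoint, start Z0 = Sat(EX (ack | ~busy)) = {t0, t2, t3, t5}, add states in Sat(busy) with some successor in Z. Z1 = {t0, t2, t3, t4, t5}; fixed.
Sat(E[busy U EX (ack | ~busy)]) = {t0, t2, t3, t4, t5}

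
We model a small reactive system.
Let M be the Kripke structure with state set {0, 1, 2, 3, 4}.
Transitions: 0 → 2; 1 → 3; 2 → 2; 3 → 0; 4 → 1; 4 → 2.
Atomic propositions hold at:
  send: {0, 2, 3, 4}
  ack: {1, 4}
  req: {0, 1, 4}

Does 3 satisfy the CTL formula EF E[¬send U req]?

Sat(¬send) = {1}
E[¬send U req]: least fixpoint, start Z0 = Sat(req) = {0, 1, 4}, add states in Sat(¬send) with some successor in Z. Already a fixed point.
Sat(E[¬send U req]) = {0, 1, 4}
EF E[¬send U req]: least fixpoint, start Z0 = {0, 1, 4}, add states with some successor in Z. Z1 = {0, 1, 3, 4}; fixed.
Sat(EF E[¬send U req]) = {0, 1, 3, 4}
3 ∈ Sat(EF E[¬send U req]) = {0, 1, 3, 4}, so the formula holds at 3.

Yes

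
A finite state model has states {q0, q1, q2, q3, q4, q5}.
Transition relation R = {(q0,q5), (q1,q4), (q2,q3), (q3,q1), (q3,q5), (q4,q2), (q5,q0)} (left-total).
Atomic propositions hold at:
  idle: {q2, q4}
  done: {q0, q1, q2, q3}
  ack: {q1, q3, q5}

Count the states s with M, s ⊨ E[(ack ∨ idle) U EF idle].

4

Sat(ack ∨ idle) = {q1, q2, q3, q4, q5}
EF idle: least fixpoint, start Z0 = {q2, q4}, add states with some successor in Z. Z1 = {q1, q2, q4}; Z2 = {q1, q2, q3, q4}; fixed.
Sat(EF idle) = {q1, q2, q3, q4}
E[(ack ∨ idle) U EF idle]: least fixpoint, start Z0 = Sat(EF idle) = {q1, q2, q3, q4}, add states in Sat(ack ∨ idle) with some successor in Z. Already a fixed point.
Sat(E[(ack ∨ idle) U EF idle]) = {q1, q2, q3, q4}
|Sat(E[(ack ∨ idle) U EF idle])| = |{q1, q2, q3, q4}| = 4.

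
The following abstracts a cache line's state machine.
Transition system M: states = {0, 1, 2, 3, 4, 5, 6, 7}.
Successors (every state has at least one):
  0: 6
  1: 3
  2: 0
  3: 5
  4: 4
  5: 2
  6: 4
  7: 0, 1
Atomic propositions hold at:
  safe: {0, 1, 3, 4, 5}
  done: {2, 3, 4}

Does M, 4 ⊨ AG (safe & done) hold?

Sat(safe & done) = {3, 4}
AG (safe & done): greatest fixpoint, start Z0 = {3, 4}, keep only states in Sat with every successor in Z. Z1 = {4}; fixed.
Sat(AG (safe & done)) = {4}
4 ∈ Sat(AG (safe & done)) = {4}, so the formula holds at 4.

Yes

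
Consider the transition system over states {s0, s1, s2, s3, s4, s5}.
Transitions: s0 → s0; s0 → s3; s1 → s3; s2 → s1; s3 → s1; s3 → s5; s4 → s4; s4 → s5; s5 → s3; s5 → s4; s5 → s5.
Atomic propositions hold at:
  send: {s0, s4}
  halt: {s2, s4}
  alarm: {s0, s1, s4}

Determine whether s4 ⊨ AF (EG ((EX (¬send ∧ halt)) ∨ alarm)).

Sat(¬send) = {s1, s2, s3, s5}
Sat(¬send ∧ halt) = {s2}
Sat(EX (¬send ∧ halt)) = {s : some successor in {s2}} = ∅
Sat((EX (¬send ∧ halt)) ∨ alarm) = {s0, s1, s4}
EG ((EX (¬send ∧ halt)) ∨ alarm): greatest fixpoint, start Z0 = {s0, s1, s4}, keep only states in Sat with some successor in Z. Z1 = {s0, s4}; fixed.
Sat(EG ((EX (¬send ∧ halt)) ∨ alarm)) = {s0, s4}
AF (EG ((EX (¬send ∧ halt)) ∨ alarm)): least fixpoint, start Z0 = {s0, s4}, add states with every successor in Z. Already a fixed point.
Sat(AF (EG ((EX (¬send ∧ halt)) ∨ alarm))) = {s0, s4}
s4 ∈ Sat(AF (EG ((EX (¬send ∧ halt)) ∨ alarm))) = {s0, s4}, so the formula holds at s4.

Yes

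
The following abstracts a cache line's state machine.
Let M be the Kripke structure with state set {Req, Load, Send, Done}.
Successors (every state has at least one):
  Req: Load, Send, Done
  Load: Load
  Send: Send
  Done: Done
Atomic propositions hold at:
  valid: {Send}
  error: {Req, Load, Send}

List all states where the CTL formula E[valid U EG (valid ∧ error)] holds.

Sat(valid ∧ error) = {Send}
EG (valid ∧ error): greatest fixpoint, start Z0 = {Send}, keep only states in Sat with some successor in Z. Already a fixed point.
Sat(EG (valid ∧ error)) = {Send}
E[valid U EG (valid ∧ error)]: least fixpoint, start Z0 = Sat(EG (valid ∧ error)) = {Send}, add states in Sat(valid) with some successor in Z. Already a fixed point.
Sat(E[valid U EG (valid ∧ error)]) = {Send}

{Send}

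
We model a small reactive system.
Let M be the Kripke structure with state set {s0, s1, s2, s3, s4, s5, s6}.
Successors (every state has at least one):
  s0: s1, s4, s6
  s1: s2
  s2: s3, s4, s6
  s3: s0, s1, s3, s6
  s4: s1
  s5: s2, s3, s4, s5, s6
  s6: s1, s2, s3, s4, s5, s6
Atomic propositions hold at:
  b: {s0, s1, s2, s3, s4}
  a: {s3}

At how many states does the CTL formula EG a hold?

1

EG a: greatest fixpoint, start Z0 = {s3}, keep only states in Sat with some successor in Z. Already a fixed point.
Sat(EG a) = {s3}
|Sat(EG a)| = |{s3}| = 1.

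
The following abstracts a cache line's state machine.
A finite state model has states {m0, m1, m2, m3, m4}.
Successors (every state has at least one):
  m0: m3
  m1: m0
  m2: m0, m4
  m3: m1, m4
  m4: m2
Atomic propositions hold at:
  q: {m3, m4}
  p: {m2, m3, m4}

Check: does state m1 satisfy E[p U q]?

No

E[p U q]: least fixpoint, start Z0 = Sat(q) = {m3, m4}, add states in Sat(p) with some successor in Z. Z1 = {m2, m3, m4}; fixed.
Sat(E[p U q]) = {m2, m3, m4}
m1 ∉ Sat(E[p U q]) = {m2, m3, m4}, so the formula does not hold at m1.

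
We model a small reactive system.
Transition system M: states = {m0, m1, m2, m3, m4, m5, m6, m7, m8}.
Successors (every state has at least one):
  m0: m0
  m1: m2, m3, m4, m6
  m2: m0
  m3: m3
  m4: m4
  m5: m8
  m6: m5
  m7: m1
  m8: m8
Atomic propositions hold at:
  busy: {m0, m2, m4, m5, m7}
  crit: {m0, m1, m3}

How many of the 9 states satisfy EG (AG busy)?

3

AG busy: greatest fixpoint, start Z0 = {m0, m2, m4, m5, m7}, keep only states in Sat with every successor in Z. Z1 = {m0, m2, m4}; fixed.
Sat(AG busy) = {m0, m2, m4}
EG (AG busy): greatest fixpoint, start Z0 = {m0, m2, m4}, keep only states in Sat with some successor in Z. Already a fixed point.
Sat(EG (AG busy)) = {m0, m2, m4}
|Sat(EG (AG busy))| = |{m0, m2, m4}| = 3.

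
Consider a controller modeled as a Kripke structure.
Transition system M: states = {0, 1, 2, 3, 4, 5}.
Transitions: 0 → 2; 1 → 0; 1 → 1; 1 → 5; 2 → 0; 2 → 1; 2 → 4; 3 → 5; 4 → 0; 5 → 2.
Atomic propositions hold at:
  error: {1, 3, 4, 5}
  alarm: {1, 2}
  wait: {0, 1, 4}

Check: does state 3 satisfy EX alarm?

No

Sat(EX alarm) = {s : some successor in {1, 2}} = {0, 1, 2, 5}
3 ∉ Sat(EX alarm) = {0, 1, 2, 5}, so the formula does not hold at 3.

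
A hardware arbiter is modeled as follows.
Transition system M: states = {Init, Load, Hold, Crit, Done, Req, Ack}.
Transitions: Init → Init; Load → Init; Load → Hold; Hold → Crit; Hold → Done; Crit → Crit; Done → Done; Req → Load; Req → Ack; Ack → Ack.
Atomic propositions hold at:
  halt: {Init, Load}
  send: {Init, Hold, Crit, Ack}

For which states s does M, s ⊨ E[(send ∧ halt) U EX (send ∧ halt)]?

{Init, Load}

Sat(send ∧ halt) = {Init}
Sat(EX (send ∧ halt)) = {s : some successor in {Init}} = {Init, Load}
E[(send ∧ halt) U EX (send ∧ halt)]: least fixpoint, start Z0 = Sat(EX (send ∧ halt)) = {Init, Load}, add states in Sat(send ∧ halt) with some successor in Z. Already a fixed point.
Sat(E[(send ∧ halt) U EX (send ∧ halt)]) = {Init, Load}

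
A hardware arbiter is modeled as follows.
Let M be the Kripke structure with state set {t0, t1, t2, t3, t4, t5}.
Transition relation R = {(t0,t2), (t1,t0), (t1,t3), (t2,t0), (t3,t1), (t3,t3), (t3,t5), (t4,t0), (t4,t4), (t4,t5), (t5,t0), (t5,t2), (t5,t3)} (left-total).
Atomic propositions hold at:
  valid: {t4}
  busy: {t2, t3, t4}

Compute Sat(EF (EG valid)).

{t4}

EG valid: greatest fixpoint, start Z0 = {t4}, keep only states in Sat with some successor in Z. Already a fixed point.
Sat(EG valid) = {t4}
EF (EG valid): least fixpoint, start Z0 = {t4}, add states with some successor in Z. Already a fixed point.
Sat(EF (EG valid)) = {t4}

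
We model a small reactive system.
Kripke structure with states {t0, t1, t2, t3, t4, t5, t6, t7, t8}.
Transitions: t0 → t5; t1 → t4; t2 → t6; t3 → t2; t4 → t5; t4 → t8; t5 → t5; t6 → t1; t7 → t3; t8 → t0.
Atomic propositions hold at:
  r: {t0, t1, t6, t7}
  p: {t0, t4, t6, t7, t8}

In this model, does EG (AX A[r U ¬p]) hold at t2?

Sat(¬p) = {t1, t2, t3, t5}
A[r U ¬p]: least fixpoint, start Z0 = Sat(¬p) = {t1, t2, t3, t5}, add states in Sat(r) with every successor in Z. Z1 = {t0, t1, t2, t3, t5, t6, t7}; fixed.
Sat(A[r U ¬p]) = {t0, t1, t2, t3, t5, t6, t7}
Sat(AX A[r U ¬p]) = {s : every successor in {t0, t1, t2, t3, t5, t6, t7}} = {t0, t2, t3, t5, t6, t7, t8}
EG (AX A[r U ¬p]): greatest fixpoint, start Z0 = {t0, t2, t3, t5, t6, t7, t8}, keep only states in Sat with some successor in Z. Z1 = {t0, t2, t3, t5, t7, t8}; Z2 = {t0, t3, t5, t7, t8}; Z3 = {t0, t5, t7, t8}; Z4 = {t0, t5, t8}; fixed.
Sat(EG (AX A[r U ¬p])) = {t0, t5, t8}
t2 ∉ Sat(EG (AX A[r U ¬p])) = {t0, t5, t8}, so the formula does not hold at t2.

No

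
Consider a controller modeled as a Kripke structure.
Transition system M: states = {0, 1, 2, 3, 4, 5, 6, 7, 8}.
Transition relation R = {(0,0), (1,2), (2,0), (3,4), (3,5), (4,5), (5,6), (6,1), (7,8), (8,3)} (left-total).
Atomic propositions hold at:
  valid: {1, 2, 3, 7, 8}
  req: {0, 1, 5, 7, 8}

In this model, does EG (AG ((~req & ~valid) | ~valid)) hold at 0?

Sat(~req) = {2, 3, 4, 6}
Sat(~valid) = {0, 4, 5, 6}
Sat(~req & ~valid) = {4, 6}
Sat((~req & ~valid) | ~valid) = {0, 4, 5, 6}
AG ((~req & ~valid) | ~valid): greatest fixpoint, start Z0 = {0, 4, 5, 6}, keep only states in Sat with every successor in Z. Z1 = {0, 4, 5}; Z2 = {0, 4}; Z3 = {0}; fixed.
Sat(AG ((~req & ~valid) | ~valid)) = {0}
EG (AG ((~req & ~valid) | ~valid)): greatest fixpoint, start Z0 = {0}, keep only states in Sat with some successor in Z. Already a fixed point.
Sat(EG (AG ((~req & ~valid) | ~valid))) = {0}
0 ∈ Sat(EG (AG ((~req & ~valid) | ~valid))) = {0}, so the formula holds at 0.

Yes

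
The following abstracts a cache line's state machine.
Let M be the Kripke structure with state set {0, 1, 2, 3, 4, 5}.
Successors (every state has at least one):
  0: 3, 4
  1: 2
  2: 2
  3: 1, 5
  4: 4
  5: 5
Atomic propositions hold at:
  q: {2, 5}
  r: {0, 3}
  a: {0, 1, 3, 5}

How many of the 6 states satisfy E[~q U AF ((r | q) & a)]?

3

Sat(~q) = {0, 1, 3, 4}
Sat(r | q) = {0, 2, 3, 5}
Sat((r | q) & a) = {0, 3, 5}
AF ((r | q) & a): least fixpoint, start Z0 = {0, 3, 5}, add states with every successor in Z. Already a fixed point.
Sat(AF ((r | q) & a)) = {0, 3, 5}
E[~q U AF ((r | q) & a)]: least fixpoint, start Z0 = Sat(AF ((r | q) & a)) = {0, 3, 5}, add states in Sat(~q) with some successor in Z. Already a fixed point.
Sat(E[~q U AF ((r | q) & a)]) = {0, 3, 5}
|Sat(E[~q U AF ((r | q) & a)])| = |{0, 3, 5}| = 3.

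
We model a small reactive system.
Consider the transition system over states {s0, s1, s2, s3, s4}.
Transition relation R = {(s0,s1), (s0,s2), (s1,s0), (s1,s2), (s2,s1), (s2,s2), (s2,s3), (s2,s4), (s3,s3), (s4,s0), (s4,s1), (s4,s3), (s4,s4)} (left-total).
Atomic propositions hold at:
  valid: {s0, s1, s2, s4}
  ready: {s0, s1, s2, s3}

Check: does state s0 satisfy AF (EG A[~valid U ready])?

Sat(~valid) = {s3}
A[~valid U ready]: least fixpoint, start Z0 = Sat(ready) = {s0, s1, s2, s3}, add states in Sat(~valid) with every successor in Z. Already a fixed point.
Sat(A[~valid U ready]) = {s0, s1, s2, s3}
EG A[~valid U ready]: greatest fixpoint, start Z0 = {s0, s1, s2, s3}, keep only states in Sat with some successor in Z. Already a fixed point.
Sat(EG A[~valid U ready]) = {s0, s1, s2, s3}
AF (EG A[~valid U ready]): least fixpoint, start Z0 = {s0, s1, s2, s3}, add states with every successor in Z. Already a fixed point.
Sat(AF (EG A[~valid U ready])) = {s0, s1, s2, s3}
s0 ∈ Sat(AF (EG A[~valid U ready])) = {s0, s1, s2, s3}, so the formula holds at s0.

Yes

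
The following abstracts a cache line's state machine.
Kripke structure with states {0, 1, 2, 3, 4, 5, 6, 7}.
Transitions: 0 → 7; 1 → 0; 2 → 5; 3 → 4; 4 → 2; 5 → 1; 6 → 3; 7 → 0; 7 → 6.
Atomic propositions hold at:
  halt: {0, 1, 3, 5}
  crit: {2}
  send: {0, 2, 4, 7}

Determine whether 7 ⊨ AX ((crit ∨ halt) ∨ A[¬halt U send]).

Sat(crit ∨ halt) = {0, 1, 2, 3, 5}
Sat(¬halt) = {2, 4, 6, 7}
A[¬halt U send]: least fixpoint, start Z0 = Sat(send) = {0, 2, 4, 7}, add states in Sat(¬halt) with every successor in Z. Already a fixed point.
Sat(A[¬halt U send]) = {0, 2, 4, 7}
Sat((crit ∨ halt) ∨ A[¬halt U send]) = {0, 1, 2, 3, 4, 5, 7}
Sat(AX ((crit ∨ halt) ∨ A[¬halt U send])) = {s : every successor in {0, 1, 2, 3, 4, 5, 7}} = {0, 1, 2, 3, 4, 5, 6}
7 ∉ Sat(AX ((crit ∨ halt) ∨ A[¬halt U send])) = {0, 1, 2, 3, 4, 5, 6}, so the formula does not hold at 7.

No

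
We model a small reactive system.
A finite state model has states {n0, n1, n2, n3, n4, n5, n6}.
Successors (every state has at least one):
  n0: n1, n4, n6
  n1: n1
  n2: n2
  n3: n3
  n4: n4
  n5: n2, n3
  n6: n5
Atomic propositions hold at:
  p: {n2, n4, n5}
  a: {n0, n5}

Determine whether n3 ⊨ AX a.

Sat(AX a) = {s : every successor in {n0, n5}} = {n6}
n3 ∉ Sat(AX a) = {n6}, so the formula does not hold at n3.

No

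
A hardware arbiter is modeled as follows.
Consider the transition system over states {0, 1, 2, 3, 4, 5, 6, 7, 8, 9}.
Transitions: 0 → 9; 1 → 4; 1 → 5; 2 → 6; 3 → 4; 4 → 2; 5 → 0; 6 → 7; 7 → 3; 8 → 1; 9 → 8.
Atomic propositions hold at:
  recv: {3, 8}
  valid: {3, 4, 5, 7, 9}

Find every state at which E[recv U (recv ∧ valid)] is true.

{3}

Sat(recv ∧ valid) = {3}
E[recv U (recv ∧ valid)]: least fixpoint, start Z0 = Sat((recv ∧ valid)) = {3}, add states in Sat(recv) with some successor in Z. Already a fixed point.
Sat(E[recv U (recv ∧ valid)]) = {3}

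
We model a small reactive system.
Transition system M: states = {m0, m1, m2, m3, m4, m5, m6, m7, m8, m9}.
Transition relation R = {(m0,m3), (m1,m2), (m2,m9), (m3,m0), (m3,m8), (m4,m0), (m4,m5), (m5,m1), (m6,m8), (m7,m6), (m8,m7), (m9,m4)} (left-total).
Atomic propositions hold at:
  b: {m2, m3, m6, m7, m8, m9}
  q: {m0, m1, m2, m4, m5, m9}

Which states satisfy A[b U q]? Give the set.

{m0, m1, m2, m4, m5, m9}

A[b U q]: least fixpoint, start Z0 = Sat(q) = {m0, m1, m2, m4, m5, m9}, add states in Sat(b) with every successor in Z. Already a fixed point.
Sat(A[b U q]) = {m0, m1, m2, m4, m5, m9}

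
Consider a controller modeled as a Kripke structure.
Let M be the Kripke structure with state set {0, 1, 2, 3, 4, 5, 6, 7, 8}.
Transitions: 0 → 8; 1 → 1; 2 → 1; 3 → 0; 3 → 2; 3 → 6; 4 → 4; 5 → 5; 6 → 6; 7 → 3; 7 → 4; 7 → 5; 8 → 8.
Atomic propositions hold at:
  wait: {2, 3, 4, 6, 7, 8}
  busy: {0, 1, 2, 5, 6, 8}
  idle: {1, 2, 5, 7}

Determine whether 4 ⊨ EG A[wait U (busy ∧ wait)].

Sat(busy ∧ wait) = {2, 6, 8}
A[wait U (busy ∧ wait)]: least fixpoint, start Z0 = Sat((busy ∧ wait)) = {2, 6, 8}, add states in Sat(wait) with every successor in Z. Already a fixed point.
Sat(A[wait U (busy ∧ wait)]) = {2, 6, 8}
EG A[wait U (busy ∧ wait)]: greatest fixpoint, start Z0 = {2, 6, 8}, keep only states in Sat with some successor in Z. Z1 = {6, 8}; fixed.
Sat(EG A[wait U (busy ∧ wait)]) = {6, 8}
4 ∉ Sat(EG A[wait U (busy ∧ wait)]) = {6, 8}, so the formula does not hold at 4.

No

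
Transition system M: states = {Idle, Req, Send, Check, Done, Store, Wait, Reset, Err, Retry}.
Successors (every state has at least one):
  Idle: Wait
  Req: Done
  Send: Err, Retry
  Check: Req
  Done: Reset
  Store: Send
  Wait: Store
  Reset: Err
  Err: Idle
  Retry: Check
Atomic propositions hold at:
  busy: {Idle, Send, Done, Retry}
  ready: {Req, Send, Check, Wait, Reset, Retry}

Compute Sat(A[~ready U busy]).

{Idle, Send, Done, Store, Err, Retry}

Sat(~ready) = {Idle, Done, Store, Err}
A[~ready U busy]: least fixpoint, start Z0 = Sat(busy) = {Idle, Send, Done, Retry}, add states in Sat(~ready) with every successor in Z. Z1 = {Idle, Send, Done, Store, Err, Retry}; fixed.
Sat(A[~ready U busy]) = {Idle, Send, Done, Store, Err, Retry}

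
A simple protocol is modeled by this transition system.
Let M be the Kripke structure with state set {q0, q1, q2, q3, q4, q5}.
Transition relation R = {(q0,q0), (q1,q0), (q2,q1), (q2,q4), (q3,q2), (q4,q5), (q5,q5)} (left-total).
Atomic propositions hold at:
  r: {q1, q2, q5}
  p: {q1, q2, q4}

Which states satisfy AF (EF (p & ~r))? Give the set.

{q2, q3, q4}

Sat(~r) = {q0, q3, q4}
Sat(p & ~r) = {q4}
EF (p & ~r): least fixpoint, start Z0 = {q4}, add states with some successor in Z. Z1 = {q2, q4}; Z2 = {q2, q3, q4}; fixed.
Sat(EF (p & ~r)) = {q2, q3, q4}
AF (EF (p & ~r)): least fixpoint, start Z0 = {q2, q3, q4}, add states with every successor in Z. Already a fixed point.
Sat(AF (EF (p & ~r))) = {q2, q3, q4}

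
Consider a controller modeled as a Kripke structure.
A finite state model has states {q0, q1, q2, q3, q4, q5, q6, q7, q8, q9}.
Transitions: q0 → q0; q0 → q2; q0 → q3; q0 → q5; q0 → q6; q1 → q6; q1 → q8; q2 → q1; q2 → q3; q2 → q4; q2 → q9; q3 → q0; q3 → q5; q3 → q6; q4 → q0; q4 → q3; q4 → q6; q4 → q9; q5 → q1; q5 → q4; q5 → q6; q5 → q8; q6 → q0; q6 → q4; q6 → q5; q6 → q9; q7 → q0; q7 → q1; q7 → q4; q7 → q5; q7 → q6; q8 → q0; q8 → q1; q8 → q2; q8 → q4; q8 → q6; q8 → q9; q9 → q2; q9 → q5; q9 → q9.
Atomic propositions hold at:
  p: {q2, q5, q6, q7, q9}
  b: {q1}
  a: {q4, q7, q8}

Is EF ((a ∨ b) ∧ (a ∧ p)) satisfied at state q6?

Sat(a ∨ b) = {q1, q4, q7, q8}
Sat(a ∧ p) = {q7}
Sat((a ∨ b) ∧ (a ∧ p)) = {q7}
EF ((a ∨ b) ∧ (a ∧ p)): least fixpoint, start Z0 = {q7}, add states with some successor in Z. Already a fixed point.
Sat(EF ((a ∨ b) ∧ (a ∧ p))) = {q7}
q6 ∉ Sat(EF ((a ∨ b) ∧ (a ∧ p))) = {q7}, so the formula does not hold at q6.

No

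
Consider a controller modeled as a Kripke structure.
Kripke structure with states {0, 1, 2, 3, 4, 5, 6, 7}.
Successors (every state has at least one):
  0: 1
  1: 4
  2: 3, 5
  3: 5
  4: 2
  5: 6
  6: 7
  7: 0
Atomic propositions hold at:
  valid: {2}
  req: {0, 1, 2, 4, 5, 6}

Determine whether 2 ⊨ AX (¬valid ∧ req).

No

Sat(¬valid) = {0, 1, 3, 4, 5, 6, 7}
Sat(¬valid ∧ req) = {0, 1, 4, 5, 6}
Sat(AX (¬valid ∧ req)) = {s : every successor in {0, 1, 4, 5, 6}} = {0, 1, 3, 5, 7}
2 ∉ Sat(AX (¬valid ∧ req)) = {0, 1, 3, 5, 7}, so the formula does not hold at 2.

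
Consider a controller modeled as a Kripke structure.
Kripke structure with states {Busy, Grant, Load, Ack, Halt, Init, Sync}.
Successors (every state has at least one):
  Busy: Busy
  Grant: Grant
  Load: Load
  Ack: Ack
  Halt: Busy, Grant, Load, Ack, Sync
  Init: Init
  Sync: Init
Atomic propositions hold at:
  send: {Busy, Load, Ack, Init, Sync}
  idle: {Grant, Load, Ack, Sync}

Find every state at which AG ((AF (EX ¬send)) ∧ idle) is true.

{Grant}

Sat(¬send) = {Grant, Halt}
Sat(EX ¬send) = {s : some successor in {Grant, Halt}} = {Grant, Halt}
AF (EX ¬send): least fixpoint, start Z0 = {Grant, Halt}, add states with every successor in Z. Already a fixed point.
Sat(AF (EX ¬send)) = {Grant, Halt}
Sat((AF (EX ¬send)) ∧ idle) = {Grant}
AG ((AF (EX ¬send)) ∧ idle): greatest fixpoint, start Z0 = {Grant}, keep only states in Sat with every successor in Z. Already a fixed point.
Sat(AG ((AF (EX ¬send)) ∧ idle)) = {Grant}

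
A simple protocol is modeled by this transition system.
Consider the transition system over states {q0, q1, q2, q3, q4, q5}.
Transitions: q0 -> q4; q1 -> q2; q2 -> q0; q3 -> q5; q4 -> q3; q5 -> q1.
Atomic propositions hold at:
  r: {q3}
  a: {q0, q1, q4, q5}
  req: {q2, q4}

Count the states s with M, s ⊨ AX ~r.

Sat(~r) = {q0, q1, q2, q4, q5}
Sat(AX ~r) = {s : every successor in {q0, q1, q2, q4, q5}} = {q0, q1, q2, q3, q5}
|Sat(AX ~r)| = |{q0, q1, q2, q3, q5}| = 5.

5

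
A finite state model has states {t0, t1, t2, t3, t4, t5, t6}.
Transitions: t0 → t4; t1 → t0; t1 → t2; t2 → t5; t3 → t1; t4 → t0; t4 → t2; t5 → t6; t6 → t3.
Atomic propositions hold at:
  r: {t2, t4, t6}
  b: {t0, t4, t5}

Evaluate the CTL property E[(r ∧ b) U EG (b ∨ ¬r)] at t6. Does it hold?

No

Sat(r ∧ b) = {t4}
Sat(¬r) = {t0, t1, t3, t5}
Sat(b ∨ ¬r) = {t0, t1, t3, t4, t5}
EG (b ∨ ¬r): greatest fixpoint, start Z0 = {t0, t1, t3, t4, t5}, keep only states in Sat with some successor in Z. Z1 = {t0, t1, t3, t4}; fixed.
Sat(EG (b ∨ ¬r)) = {t0, t1, t3, t4}
E[(r ∧ b) U EG (b ∨ ¬r)]: least fixpoint, start Z0 = Sat(EG (b ∨ ¬r)) = {t0, t1, t3, t4}, add states in Sat(r ∧ b) with some successor in Z. Already a fixed point.
Sat(E[(r ∧ b) U EG (b ∨ ¬r)]) = {t0, t1, t3, t4}
t6 ∉ Sat(E[(r ∧ b) U EG (b ∨ ¬r)]) = {t0, t1, t3, t4}, so the formula does not hold at t6.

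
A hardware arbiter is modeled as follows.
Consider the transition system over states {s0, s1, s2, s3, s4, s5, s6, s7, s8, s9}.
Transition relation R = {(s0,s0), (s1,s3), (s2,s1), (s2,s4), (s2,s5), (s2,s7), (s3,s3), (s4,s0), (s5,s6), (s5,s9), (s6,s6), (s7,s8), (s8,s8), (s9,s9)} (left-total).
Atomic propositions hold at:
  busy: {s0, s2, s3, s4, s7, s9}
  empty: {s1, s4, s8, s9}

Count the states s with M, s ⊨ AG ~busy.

2

Sat(~busy) = {s1, s5, s6, s8}
AG ~busy: greatest fixpoint, start Z0 = {s1, s5, s6, s8}, keep only states in Sat with every successor in Z. Z1 = {s6, s8}; fixed.
Sat(AG ~busy) = {s6, s8}
|Sat(AG ~busy)| = |{s6, s8}| = 2.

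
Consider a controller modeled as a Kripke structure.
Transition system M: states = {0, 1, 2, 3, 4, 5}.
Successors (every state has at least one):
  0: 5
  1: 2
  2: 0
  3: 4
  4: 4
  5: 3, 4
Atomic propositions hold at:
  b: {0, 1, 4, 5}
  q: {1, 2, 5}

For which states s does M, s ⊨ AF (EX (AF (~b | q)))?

Sat(~b) = {2, 3}
Sat(~b | q) = {1, 2, 3, 5}
AF (~b | q): least fixpoint, start Z0 = {1, 2, 3, 5}, add states with every successor in Z. Z1 = {0, 1, 2, 3, 5}; fixed.
Sat(AF (~b | q)) = {0, 1, 2, 3, 5}
Sat(EX (AF (~b | q))) = {s : some successor in {0, 1, 2, 3, 5}} = {0, 1, 2, 5}
AF (EX (AF (~b | q))): least fixpoint, start Z0 = {0, 1, 2, 5}, add states with every successor in Z. Already a fixed point.
Sat(AF (EX (AF (~b | q)))) = {0, 1, 2, 5}

{0, 1, 2, 5}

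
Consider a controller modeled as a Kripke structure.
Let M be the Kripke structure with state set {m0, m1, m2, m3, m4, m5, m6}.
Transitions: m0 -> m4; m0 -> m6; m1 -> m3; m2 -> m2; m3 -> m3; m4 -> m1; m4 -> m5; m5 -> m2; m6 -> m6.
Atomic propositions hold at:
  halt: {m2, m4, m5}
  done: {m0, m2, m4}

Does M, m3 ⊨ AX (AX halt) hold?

No

Sat(AX halt) = {s : every successor in {m2, m4, m5}} = {m2, m5}
Sat(AX (AX halt)) = {s : every successor in {m2, m5}} = {m2, m5}
m3 ∉ Sat(AX (AX halt)) = {m2, m5}, so the formula does not hold at m3.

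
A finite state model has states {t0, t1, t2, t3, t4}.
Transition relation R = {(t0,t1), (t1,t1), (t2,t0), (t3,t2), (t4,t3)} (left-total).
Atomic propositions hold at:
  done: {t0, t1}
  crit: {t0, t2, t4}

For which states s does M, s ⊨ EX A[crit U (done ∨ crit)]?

Sat(done ∨ crit) = {t0, t1, t2, t4}
A[crit U (done ∨ crit)]: least fixpoint, start Z0 = Sat((done ∨ crit)) = {t0, t1, t2, t4}, add states in Sat(crit) with every successor in Z. Already a fixed point.
Sat(A[crit U (done ∨ crit)]) = {t0, t1, t2, t4}
Sat(EX A[crit U (done ∨ crit)]) = {s : some successor in {t0, t1, t2, t4}} = {t0, t1, t2, t3}

{t0, t1, t2, t3}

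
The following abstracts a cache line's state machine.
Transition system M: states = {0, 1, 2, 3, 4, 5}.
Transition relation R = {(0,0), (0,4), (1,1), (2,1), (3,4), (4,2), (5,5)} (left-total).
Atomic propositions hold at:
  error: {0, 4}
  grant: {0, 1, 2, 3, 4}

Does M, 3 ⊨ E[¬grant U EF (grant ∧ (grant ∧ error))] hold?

Sat(¬grant) = {5}
Sat(grant ∧ error) = {0, 4}
Sat(grant ∧ (grant ∧ error)) = {0, 4}
EF (grant ∧ (grant ∧ error)): least fixpoint, start Z0 = {0, 4}, add states with some successor in Z. Z1 = {0, 3, 4}; fixed.
Sat(EF (grant ∧ (grant ∧ error))) = {0, 3, 4}
E[¬grant U EF (grant ∧ (grant ∧ error))]: least fixpoint, start Z0 = Sat(EF (grant ∧ (grant ∧ error))) = {0, 3, 4}, add states in Sat(¬grant) with some successor in Z. Already a fixed point.
Sat(E[¬grant U EF (grant ∧ (grant ∧ error))]) = {0, 3, 4}
3 ∈ Sat(E[¬grant U EF (grant ∧ (grant ∧ error))]) = {0, 3, 4}, so the formula holds at 3.

Yes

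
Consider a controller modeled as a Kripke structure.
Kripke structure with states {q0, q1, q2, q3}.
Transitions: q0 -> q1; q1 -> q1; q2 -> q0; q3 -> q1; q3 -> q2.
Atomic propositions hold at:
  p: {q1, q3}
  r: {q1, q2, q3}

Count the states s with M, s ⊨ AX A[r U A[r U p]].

A[r U p]: least fixpoint, start Z0 = Sat(p) = {q1, q3}, add states in Sat(r) with every successor in Z. Already a fixed point.
Sat(A[r U p]) = {q1, q3}
A[r U A[r U p]]: least fixpoint, start Z0 = Sat(A[r U p]) = {q1, q3}, add states in Sat(r) with every successor in Z. Already a fixed point.
Sat(A[r U A[r U p]]) = {q1, q3}
Sat(AX A[r U A[r U p]]) = {s : every successor in {q1, q3}} = {q0, q1}
|Sat(AX A[r U A[r U p]])| = |{q0, q1}| = 2.

2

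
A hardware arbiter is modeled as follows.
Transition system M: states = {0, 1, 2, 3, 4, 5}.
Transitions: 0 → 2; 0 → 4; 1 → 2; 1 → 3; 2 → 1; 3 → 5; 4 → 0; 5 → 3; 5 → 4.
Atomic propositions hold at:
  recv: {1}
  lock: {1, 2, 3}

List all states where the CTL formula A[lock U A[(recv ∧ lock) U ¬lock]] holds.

Sat(recv ∧ lock) = {1}
Sat(¬lock) = {0, 4, 5}
A[(recv ∧ lock) U ¬lock]: least fixpoint, start Z0 = Sat(¬lock) = {0, 4, 5}, add states in Sat(recv ∧ lock) with every successor in Z. Already a fixed point.
Sat(A[(recv ∧ lock) U ¬lock]) = {0, 4, 5}
A[lock U A[(recv ∧ lock) U ¬lock]]: least fixpoint, start Z0 = Sat(A[(recv ∧ lock) U ¬lock]) = {0, 4, 5}, add states in Sat(lock) with every successor in Z. Z1 = {0, 3, 4, 5}; fixed.
Sat(A[lock U A[(recv ∧ lock) U ¬lock]]) = {0, 3, 4, 5}

{0, 3, 4, 5}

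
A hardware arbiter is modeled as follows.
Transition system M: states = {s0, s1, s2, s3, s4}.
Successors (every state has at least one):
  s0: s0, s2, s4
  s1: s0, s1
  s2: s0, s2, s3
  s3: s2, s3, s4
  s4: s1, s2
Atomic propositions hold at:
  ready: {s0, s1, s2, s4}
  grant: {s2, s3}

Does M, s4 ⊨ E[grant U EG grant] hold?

No

EG grant: greatest fixpoint, start Z0 = {s2, s3}, keep only states in Sat with some successor in Z. Already a fixed point.
Sat(EG grant) = {s2, s3}
E[grant U EG grant]: least fixpoint, start Z0 = Sat(EG grant) = {s2, s3}, add states in Sat(grant) with some successor in Z. Already a fixed point.
Sat(E[grant U EG grant]) = {s2, s3}
s4 ∉ Sat(E[grant U EG grant]) = {s2, s3}, so the formula does not hold at s4.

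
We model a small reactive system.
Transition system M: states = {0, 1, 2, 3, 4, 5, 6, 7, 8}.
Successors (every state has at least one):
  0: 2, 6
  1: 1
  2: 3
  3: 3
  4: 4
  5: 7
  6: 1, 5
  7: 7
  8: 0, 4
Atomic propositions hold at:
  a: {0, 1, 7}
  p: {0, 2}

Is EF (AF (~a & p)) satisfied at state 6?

No

Sat(~a) = {2, 3, 4, 5, 6, 8}
Sat(~a & p) = {2}
AF (~a & p): least fixpoint, start Z0 = {2}, add states with every successor in Z. Already a fixed point.
Sat(AF (~a & p)) = {2}
EF (AF (~a & p)): least fixpoint, start Z0 = {2}, add states with some successor in Z. Z1 = {0, 2}; Z2 = {0, 2, 8}; fixed.
Sat(EF (AF (~a & p))) = {0, 2, 8}
6 ∉ Sat(EF (AF (~a & p))) = {0, 2, 8}, so the formula does not hold at 6.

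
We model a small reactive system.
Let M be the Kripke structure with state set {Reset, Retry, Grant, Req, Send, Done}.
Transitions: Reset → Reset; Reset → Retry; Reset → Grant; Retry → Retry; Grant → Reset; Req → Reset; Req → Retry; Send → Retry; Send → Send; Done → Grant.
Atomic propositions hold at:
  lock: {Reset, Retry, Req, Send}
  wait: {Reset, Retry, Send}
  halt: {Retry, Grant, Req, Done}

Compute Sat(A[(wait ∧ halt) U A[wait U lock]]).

{Reset, Retry, Req, Send}

Sat(wait ∧ halt) = {Retry}
A[wait U lock]: least fixpoint, start Z0 = Sat(lock) = {Reset, Retry, Req, Send}, add states in Sat(wait) with every successor in Z. Already a fixed point.
Sat(A[wait U lock]) = {Reset, Retry, Req, Send}
A[(wait ∧ halt) U A[wait U lock]]: least fixpoint, start Z0 = Sat(A[wait U lock]) = {Reset, Retry, Req, Send}, add states in Sat(wait ∧ halt) with every successor in Z. Already a fixed point.
Sat(A[(wait ∧ halt) U A[wait U lock]]) = {Reset, Retry, Req, Send}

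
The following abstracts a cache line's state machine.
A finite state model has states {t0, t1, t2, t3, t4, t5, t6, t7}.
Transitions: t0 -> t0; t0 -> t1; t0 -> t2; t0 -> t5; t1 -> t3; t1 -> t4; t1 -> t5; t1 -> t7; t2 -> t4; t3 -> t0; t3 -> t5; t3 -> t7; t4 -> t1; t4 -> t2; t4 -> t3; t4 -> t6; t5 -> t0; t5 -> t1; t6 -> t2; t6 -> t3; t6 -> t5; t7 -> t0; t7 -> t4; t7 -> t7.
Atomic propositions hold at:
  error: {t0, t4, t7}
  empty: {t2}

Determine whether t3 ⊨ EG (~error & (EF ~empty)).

Yes

Sat(~error) = {t1, t2, t3, t5, t6}
Sat(~empty) = {t0, t1, t3, t4, t5, t6, t7}
EF ~empty: least fixpoint, start Z0 = {t0, t1, t3, t4, t5, t6, t7}, add states with some successor in Z. Z1 = {t0, t1, t2, t3, t4, t5, t6, t7}; fixed.
Sat(EF ~empty) = {t0, t1, t2, t3, t4, t5, t6, t7}
Sat(~error & (EF ~empty)) = {t1, t2, t3, t5, t6}
EG (~error & (EF ~empty)): greatest fixpoint, start Z0 = {t1, t2, t3, t5, t6}, keep only states in Sat with some successor in Z. Z1 = {t1, t3, t5, t6}; fixed.
Sat(EG (~error & (EF ~empty))) = {t1, t3, t5, t6}
t3 ∈ Sat(EG (~error & (EF ~empty))) = {t1, t3, t5, t6}, so the formula holds at t3.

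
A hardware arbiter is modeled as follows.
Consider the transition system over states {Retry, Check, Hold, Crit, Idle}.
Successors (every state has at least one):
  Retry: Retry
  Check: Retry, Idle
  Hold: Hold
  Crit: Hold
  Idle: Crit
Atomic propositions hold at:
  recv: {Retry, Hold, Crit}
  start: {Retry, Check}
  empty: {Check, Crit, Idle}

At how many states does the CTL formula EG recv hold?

EG recv: greatest fixpoint, start Z0 = {Retry, Hold, Crit}, keep only states in Sat with some successor in Z. Already a fixed point.
Sat(EG recv) = {Retry, Hold, Crit}
|Sat(EG recv)| = |{Retry, Hold, Crit}| = 3.

3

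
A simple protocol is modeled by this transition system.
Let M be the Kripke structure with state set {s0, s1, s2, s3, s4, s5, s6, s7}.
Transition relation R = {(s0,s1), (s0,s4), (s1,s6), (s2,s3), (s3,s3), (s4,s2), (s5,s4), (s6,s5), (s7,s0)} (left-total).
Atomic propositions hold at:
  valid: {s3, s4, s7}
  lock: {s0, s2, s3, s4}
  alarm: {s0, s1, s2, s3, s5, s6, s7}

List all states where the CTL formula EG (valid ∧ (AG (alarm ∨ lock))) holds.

{s3}

Sat(alarm ∨ lock) = {s0, s1, s2, s3, s4, s5, s6, s7}
AG (alarm ∨ lock): greatest fixpoint, start Z0 = {s0, s1, s2, s3, s4, s5, s6, s7}, keep only states in Sat with every successor in Z. Already a fixed point.
Sat(AG (alarm ∨ lock)) = {s0, s1, s2, s3, s4, s5, s6, s7}
Sat(valid ∧ (AG (alarm ∨ lock))) = {s3, s4, s7}
EG (valid ∧ (AG (alarm ∨ lock))): greatest fixpoint, start Z0 = {s3, s4, s7}, keep only states in Sat with some successor in Z. Z1 = {s3}; fixed.
Sat(EG (valid ∧ (AG (alarm ∨ lock)))) = {s3}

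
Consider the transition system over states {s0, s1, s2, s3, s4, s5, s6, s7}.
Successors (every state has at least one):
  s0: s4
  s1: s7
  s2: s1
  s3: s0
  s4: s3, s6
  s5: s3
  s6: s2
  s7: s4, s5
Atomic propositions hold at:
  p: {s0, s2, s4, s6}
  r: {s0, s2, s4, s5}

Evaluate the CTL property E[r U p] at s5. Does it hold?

No

E[r U p]: least fixpoint, start Z0 = Sat(p) = {s0, s2, s4, s6}, add states in Sat(r) with some successor in Z. Already a fixed point.
Sat(E[r U p]) = {s0, s2, s4, s6}
s5 ∉ Sat(E[r U p]) = {s0, s2, s4, s6}, so the formula does not hold at s5.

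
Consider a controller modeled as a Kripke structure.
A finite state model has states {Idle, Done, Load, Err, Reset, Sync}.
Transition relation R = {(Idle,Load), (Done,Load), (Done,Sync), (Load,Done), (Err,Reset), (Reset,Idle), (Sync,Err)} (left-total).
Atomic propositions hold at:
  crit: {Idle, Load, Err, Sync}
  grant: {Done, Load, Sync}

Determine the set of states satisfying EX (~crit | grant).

{Idle, Done, Load, Err}

Sat(~crit) = {Done, Reset}
Sat(~crit | grant) = {Done, Load, Reset, Sync}
Sat(EX (~crit | grant)) = {s : some successor in {Done, Load, Reset, Sync}} = {Idle, Done, Load, Err}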